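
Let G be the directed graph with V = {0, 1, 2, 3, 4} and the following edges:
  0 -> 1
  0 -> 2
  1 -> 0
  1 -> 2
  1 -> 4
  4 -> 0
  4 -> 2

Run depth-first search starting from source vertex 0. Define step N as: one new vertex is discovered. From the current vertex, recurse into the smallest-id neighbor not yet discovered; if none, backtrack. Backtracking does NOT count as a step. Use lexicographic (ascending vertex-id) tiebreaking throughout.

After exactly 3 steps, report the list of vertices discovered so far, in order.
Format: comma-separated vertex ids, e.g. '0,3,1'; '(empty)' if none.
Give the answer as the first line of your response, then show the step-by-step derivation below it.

0,1,2

step 1: discover 0; path=0; order=0
step 2: discover 1; path=0>1; order=0,1
step 3: discover 2; path=0>1>2; order=0,1,2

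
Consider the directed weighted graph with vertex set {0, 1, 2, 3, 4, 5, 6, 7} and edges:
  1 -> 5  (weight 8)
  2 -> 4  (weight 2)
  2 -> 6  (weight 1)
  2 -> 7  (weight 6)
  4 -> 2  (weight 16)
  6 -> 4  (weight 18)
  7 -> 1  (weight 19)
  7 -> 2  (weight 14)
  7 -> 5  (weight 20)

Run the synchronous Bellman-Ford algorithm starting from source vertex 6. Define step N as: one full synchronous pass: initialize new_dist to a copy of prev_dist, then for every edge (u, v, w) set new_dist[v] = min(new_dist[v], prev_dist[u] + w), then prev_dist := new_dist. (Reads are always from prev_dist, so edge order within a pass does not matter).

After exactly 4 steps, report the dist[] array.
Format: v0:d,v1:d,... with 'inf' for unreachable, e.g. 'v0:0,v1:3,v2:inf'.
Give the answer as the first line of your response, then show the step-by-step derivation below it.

v0:inf,v1:59,v2:34,v3:inf,v4:18,v5:60,v6:0,v7:40

step 1: dist = v0:inf,v1:inf,v2:inf,v3:inf,v4:18,v5:inf,v6:0,v7:inf
step 2: dist = v0:inf,v1:inf,v2:34,v3:inf,v4:18,v5:inf,v6:0,v7:inf
step 3: dist = v0:inf,v1:inf,v2:34,v3:inf,v4:18,v5:inf,v6:0,v7:40
step 4: dist = v0:inf,v1:59,v2:34,v3:inf,v4:18,v5:60,v6:0,v7:40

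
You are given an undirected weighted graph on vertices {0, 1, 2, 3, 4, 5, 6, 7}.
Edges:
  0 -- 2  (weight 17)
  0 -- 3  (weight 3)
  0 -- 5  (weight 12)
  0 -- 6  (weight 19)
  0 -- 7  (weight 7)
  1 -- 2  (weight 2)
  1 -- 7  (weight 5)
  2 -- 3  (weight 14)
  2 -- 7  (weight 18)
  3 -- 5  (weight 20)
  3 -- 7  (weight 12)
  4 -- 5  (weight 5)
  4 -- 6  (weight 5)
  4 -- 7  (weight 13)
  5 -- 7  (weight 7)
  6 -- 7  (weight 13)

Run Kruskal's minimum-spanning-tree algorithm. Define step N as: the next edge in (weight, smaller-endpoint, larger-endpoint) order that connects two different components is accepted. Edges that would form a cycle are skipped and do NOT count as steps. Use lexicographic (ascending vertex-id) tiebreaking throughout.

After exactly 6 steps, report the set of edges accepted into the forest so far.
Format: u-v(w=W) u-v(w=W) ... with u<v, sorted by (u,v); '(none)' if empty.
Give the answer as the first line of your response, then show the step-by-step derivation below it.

0-3(w=3) 0-7(w=7) 1-2(w=2) 1-7(w=5) 4-5(w=5) 4-6(w=5)

step 1: add edge 1-2 (w=2); MST = {1-2(w=2)}
step 2: add edge 0-3 (w=3); MST = {0-3(w=3) 1-2(w=2)}
step 3: add edge 1-7 (w=5); MST = {0-3(w=3) 1-2(w=2) 1-7(w=5)}
step 4: add edge 4-5 (w=5); MST = {0-3(w=3) 1-2(w=2) 1-7(w=5) 4-5(w=5)}
step 5: add edge 4-6 (w=5); MST = {0-3(w=3) 1-2(w=2) 1-7(w=5) 4-5(w=5) 4-6(w=5)}
step 6: add edge 0-7 (w=7); MST = {0-3(w=3) 0-7(w=7) 1-2(w=2) 1-7(w=5) 4-5(w=5) 4-6(w=5)}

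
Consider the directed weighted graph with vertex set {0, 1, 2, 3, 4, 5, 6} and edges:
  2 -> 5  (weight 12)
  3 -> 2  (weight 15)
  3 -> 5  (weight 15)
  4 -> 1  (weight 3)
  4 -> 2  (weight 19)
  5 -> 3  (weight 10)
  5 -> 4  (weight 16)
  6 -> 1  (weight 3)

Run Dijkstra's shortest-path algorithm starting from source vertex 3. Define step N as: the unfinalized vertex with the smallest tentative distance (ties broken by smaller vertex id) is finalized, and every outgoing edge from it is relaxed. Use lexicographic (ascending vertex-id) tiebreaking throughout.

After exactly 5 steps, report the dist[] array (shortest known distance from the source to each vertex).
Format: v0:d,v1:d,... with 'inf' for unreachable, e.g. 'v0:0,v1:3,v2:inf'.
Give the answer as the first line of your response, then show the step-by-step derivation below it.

v0:inf,v1:34,v2:15,v3:0,v4:31,v5:15,v6:inf

step 1: dist = v0:inf,v1:inf,v2:15,v3:0,v4:inf,v5:15,v6:inf
step 2: dist = v0:inf,v1:inf,v2:15,v3:0,v4:inf,v5:15,v6:inf
step 3: dist = v0:inf,v1:inf,v2:15,v3:0,v4:31,v5:15,v6:inf
step 4: dist = v0:inf,v1:34,v2:15,v3:0,v4:31,v5:15,v6:inf
step 5: dist = v0:inf,v1:34,v2:15,v3:0,v4:31,v5:15,v6:inf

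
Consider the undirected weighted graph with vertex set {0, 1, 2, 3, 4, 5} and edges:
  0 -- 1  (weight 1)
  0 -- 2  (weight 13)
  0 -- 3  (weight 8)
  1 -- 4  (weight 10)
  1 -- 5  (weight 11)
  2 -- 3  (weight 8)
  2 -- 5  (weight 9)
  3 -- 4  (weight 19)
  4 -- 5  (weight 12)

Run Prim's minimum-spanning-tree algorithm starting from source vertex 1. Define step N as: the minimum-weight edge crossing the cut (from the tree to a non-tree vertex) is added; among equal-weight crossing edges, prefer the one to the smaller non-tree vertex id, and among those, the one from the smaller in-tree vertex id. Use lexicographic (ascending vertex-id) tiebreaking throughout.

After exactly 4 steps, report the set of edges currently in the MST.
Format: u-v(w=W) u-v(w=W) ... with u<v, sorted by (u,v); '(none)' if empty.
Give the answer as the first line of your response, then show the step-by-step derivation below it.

0-1(w=1) 0-3(w=8) 2-3(w=8) 2-5(w=9)

step 1: add edge 0-1 (w=1); MST = {0-1(w=1)}
step 2: add edge 0-3 (w=8); MST = {0-1(w=1) 0-3(w=8)}
step 3: add edge 2-3 (w=8); MST = {0-1(w=1) 0-3(w=8) 2-3(w=8)}
step 4: add edge 2-5 (w=9); MST = {0-1(w=1) 0-3(w=8) 2-3(w=8) 2-5(w=9)}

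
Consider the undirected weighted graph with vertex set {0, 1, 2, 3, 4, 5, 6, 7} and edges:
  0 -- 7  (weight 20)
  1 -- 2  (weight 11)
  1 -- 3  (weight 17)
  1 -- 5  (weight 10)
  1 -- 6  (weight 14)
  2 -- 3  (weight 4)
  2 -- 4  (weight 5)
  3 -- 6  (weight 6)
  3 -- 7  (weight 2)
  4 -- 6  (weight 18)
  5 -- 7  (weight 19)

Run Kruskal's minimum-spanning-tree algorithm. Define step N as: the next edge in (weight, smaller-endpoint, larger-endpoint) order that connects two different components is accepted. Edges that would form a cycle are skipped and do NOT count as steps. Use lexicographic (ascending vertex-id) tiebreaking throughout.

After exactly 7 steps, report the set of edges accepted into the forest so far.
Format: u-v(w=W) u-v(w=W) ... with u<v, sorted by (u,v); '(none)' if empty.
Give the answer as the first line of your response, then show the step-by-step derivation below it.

0-7(w=20) 1-2(w=11) 1-5(w=10) 2-3(w=4) 2-4(w=5) 3-6(w=6) 3-7(w=2)

step 1: add edge 3-7 (w=2); MST = {3-7(w=2)}
step 2: add edge 2-3 (w=4); MST = {2-3(w=4) 3-7(w=2)}
step 3: add edge 2-4 (w=5); MST = {2-3(w=4) 2-4(w=5) 3-7(w=2)}
step 4: add edge 3-6 (w=6); MST = {2-3(w=4) 2-4(w=5) 3-6(w=6) 3-7(w=2)}
step 5: add edge 1-5 (w=10); MST = {1-5(w=10) 2-3(w=4) 2-4(w=5) 3-6(w=6) 3-7(w=2)}
step 6: add edge 1-2 (w=11); MST = {1-2(w=11) 1-5(w=10) 2-3(w=4) 2-4(w=5) 3-6(w=6) 3-7(w=2)}
step 7: add edge 0-7 (w=20); MST = {0-7(w=20) 1-2(w=11) 1-5(w=10) 2-3(w=4) 2-4(w=5) 3-6(w=6) 3-7(w=2)}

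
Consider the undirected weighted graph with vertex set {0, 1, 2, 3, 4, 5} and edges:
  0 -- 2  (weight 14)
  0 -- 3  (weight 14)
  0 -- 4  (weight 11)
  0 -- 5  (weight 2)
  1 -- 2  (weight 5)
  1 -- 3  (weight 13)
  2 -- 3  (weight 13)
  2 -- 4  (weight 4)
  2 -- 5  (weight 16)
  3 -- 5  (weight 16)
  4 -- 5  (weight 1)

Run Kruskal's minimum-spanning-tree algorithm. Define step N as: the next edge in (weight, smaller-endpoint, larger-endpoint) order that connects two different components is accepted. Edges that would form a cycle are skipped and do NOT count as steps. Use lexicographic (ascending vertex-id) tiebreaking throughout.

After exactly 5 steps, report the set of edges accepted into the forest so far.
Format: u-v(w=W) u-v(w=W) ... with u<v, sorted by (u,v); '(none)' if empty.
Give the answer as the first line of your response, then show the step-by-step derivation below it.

0-5(w=2) 1-2(w=5) 1-3(w=13) 2-4(w=4) 4-5(w=1)

step 1: add edge 4-5 (w=1); MST = {4-5(w=1)}
step 2: add edge 0-5 (w=2); MST = {0-5(w=2) 4-5(w=1)}
step 3: add edge 2-4 (w=4); MST = {0-5(w=2) 2-4(w=4) 4-5(w=1)}
step 4: add edge 1-2 (w=5); MST = {0-5(w=2) 1-2(w=5) 2-4(w=4) 4-5(w=1)}
step 5: add edge 1-3 (w=13); MST = {0-5(w=2) 1-2(w=5) 1-3(w=13) 2-4(w=4) 4-5(w=1)}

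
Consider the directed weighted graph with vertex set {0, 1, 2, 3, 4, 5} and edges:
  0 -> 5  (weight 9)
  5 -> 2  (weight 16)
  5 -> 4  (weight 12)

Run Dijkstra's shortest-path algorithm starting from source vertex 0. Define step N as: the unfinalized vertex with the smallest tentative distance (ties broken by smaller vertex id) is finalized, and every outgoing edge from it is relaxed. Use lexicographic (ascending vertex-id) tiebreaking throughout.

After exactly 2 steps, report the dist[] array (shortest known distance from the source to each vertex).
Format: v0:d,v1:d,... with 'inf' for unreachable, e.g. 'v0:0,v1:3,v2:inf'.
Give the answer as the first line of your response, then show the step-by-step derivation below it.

v0:0,v1:inf,v2:25,v3:inf,v4:21,v5:9

step 1: dist = v0:0,v1:inf,v2:inf,v3:inf,v4:inf,v5:9
step 2: dist = v0:0,v1:inf,v2:25,v3:inf,v4:21,v5:9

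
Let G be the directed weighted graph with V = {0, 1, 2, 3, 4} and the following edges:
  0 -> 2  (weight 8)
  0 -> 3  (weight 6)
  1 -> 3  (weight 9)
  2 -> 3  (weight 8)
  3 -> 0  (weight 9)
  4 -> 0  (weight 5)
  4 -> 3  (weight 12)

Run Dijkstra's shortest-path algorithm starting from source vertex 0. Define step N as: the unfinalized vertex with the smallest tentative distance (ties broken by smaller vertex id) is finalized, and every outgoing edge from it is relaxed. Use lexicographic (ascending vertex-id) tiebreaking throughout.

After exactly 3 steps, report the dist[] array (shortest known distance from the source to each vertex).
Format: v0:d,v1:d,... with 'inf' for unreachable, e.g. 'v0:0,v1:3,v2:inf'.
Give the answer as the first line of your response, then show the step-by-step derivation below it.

v0:0,v1:inf,v2:8,v3:6,v4:inf

step 1: dist = v0:0,v1:inf,v2:8,v3:6,v4:inf
step 2: dist = v0:0,v1:inf,v2:8,v3:6,v4:inf
step 3: dist = v0:0,v1:inf,v2:8,v3:6,v4:inf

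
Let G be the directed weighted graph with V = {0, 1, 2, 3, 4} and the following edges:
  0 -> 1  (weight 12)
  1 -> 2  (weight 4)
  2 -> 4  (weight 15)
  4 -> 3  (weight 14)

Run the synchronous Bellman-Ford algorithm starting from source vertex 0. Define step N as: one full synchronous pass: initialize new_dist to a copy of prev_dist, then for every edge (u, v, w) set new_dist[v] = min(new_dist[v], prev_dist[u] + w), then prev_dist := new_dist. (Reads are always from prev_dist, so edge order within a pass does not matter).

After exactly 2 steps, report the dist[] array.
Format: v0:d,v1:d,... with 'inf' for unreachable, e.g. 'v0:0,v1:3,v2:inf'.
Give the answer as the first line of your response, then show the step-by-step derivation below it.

v0:0,v1:12,v2:16,v3:inf,v4:inf

step 1: dist = v0:0,v1:12,v2:inf,v3:inf,v4:inf
step 2: dist = v0:0,v1:12,v2:16,v3:inf,v4:inf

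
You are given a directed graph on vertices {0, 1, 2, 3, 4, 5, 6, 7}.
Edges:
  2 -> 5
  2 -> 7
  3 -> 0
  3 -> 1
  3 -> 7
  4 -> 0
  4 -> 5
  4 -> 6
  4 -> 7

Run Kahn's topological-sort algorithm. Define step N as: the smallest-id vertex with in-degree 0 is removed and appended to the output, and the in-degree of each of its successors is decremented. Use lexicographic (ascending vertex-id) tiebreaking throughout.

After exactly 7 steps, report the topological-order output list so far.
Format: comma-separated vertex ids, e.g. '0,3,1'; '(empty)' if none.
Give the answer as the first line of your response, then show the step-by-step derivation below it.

2,3,1,4,0,5,6

step 1: output 2; order=[2]; indeg=(2,1,0,0,0,1,1,2)
step 2: output 3; order=[2,3]; indeg=(1,0,0,0,0,1,1,1)
step 3: output 1; order=[2,3,1]; indeg=(1,0,0,0,0,1,1,1)
step 4: output 4; order=[2,3,1,4]; indeg=(0,0,0,0,0,0,0,0)
step 5: output 0; order=[2,3,1,4,0]; indeg=(0,0,0,0,0,0,0,0)
step 6: output 5; order=[2,3,1,4,0,5]; indeg=(0,0,0,0,0,0,0,0)
step 7: output 6; order=[2,3,1,4,0,5,6]; indeg=(0,0,0,0,0,0,0,0)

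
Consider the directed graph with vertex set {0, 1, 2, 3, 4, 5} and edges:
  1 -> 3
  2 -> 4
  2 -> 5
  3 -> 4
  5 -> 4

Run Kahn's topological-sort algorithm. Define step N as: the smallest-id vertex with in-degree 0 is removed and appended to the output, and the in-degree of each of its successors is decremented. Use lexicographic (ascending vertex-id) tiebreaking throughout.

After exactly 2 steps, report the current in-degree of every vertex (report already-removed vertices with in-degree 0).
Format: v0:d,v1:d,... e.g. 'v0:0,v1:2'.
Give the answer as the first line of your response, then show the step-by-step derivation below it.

v0:0,v1:0,v2:0,v3:0,v4:3,v5:1

step 1: output 0; order=[0]; indeg=(0,0,0,1,3,1)
step 2: output 1; order=[0,1]; indeg=(0,0,0,0,3,1)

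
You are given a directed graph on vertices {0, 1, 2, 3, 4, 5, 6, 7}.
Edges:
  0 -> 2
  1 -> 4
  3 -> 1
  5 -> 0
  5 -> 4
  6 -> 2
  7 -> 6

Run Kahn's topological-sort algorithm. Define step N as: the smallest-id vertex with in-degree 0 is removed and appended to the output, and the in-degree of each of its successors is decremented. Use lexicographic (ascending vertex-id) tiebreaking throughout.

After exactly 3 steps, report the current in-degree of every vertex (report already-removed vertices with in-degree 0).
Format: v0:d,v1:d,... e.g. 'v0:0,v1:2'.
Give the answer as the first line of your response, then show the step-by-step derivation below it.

v0:0,v1:0,v2:2,v3:0,v4:0,v5:0,v6:1,v7:0

step 1: output 3; order=[3]; indeg=(1,0,2,0,2,0,1,0)
step 2: output 1; order=[3,1]; indeg=(1,0,2,0,1,0,1,0)
step 3: output 5; order=[3,1,5]; indeg=(0,0,2,0,0,0,1,0)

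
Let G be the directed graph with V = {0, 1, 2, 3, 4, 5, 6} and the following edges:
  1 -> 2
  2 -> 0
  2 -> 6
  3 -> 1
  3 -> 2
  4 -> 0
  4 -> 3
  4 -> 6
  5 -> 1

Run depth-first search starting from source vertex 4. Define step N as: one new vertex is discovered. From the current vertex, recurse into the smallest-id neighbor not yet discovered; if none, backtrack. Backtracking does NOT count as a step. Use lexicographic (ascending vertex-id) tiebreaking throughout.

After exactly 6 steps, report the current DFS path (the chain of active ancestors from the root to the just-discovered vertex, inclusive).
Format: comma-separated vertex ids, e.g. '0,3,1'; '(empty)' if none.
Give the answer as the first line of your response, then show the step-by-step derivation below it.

4,3,1,2,6

step 1: discover 4; path=4; order=4
step 2: discover 0; path=4>0; order=4,0
step 3: discover 3; path=4>3; order=4,0,3
step 4: discover 1; path=4>3>1; order=4,0,3,1
step 5: discover 2; path=4>3>1>2; order=4,0,3,1,2
step 6: discover 6; path=4>3>1>2>6; order=4,0,3,1,2,6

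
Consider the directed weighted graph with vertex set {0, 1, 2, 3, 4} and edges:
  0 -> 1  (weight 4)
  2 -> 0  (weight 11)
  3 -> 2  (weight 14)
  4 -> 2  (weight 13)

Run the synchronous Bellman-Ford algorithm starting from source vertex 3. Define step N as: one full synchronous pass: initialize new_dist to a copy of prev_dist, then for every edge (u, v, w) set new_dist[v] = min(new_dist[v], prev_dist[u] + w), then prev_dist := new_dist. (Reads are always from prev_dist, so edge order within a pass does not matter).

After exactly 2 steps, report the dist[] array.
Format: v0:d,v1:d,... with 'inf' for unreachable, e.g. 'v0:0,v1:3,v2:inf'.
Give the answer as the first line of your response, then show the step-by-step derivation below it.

v0:25,v1:inf,v2:14,v3:0,v4:inf

step 1: dist = v0:inf,v1:inf,v2:14,v3:0,v4:inf
step 2: dist = v0:25,v1:inf,v2:14,v3:0,v4:inf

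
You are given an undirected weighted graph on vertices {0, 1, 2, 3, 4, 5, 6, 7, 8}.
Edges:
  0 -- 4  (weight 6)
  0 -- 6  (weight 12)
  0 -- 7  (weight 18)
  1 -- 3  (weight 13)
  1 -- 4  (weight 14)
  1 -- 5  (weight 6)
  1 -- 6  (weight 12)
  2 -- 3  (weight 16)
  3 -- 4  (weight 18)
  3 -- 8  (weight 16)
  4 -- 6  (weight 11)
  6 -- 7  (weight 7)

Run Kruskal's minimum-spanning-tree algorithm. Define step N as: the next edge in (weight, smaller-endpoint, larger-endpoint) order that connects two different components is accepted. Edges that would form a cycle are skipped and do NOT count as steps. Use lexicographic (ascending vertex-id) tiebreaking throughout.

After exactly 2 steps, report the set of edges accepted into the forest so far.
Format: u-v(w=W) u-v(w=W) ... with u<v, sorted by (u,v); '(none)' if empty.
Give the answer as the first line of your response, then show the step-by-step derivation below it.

0-4(w=6) 1-5(w=6)

step 1: add edge 0-4 (w=6); MST = {0-4(w=6)}
step 2: add edge 1-5 (w=6); MST = {0-4(w=6) 1-5(w=6)}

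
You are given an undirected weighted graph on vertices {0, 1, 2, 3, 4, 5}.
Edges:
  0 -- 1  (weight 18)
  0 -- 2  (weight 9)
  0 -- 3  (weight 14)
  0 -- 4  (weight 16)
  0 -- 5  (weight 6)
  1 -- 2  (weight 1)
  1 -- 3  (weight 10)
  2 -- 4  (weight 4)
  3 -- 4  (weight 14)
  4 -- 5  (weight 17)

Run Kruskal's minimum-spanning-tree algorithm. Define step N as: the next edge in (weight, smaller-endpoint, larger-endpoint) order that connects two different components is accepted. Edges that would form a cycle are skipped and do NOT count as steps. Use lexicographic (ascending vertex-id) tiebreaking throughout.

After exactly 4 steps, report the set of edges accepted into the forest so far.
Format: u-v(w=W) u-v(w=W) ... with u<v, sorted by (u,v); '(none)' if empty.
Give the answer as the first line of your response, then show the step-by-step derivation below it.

0-2(w=9) 0-5(w=6) 1-2(w=1) 2-4(w=4)

step 1: add edge 1-2 (w=1); MST = {1-2(w=1)}
step 2: add edge 2-4 (w=4); MST = {1-2(w=1) 2-4(w=4)}
step 3: add edge 0-5 (w=6); MST = {0-5(w=6) 1-2(w=1) 2-4(w=4)}
step 4: add edge 0-2 (w=9); MST = {0-2(w=9) 0-5(w=6) 1-2(w=1) 2-4(w=4)}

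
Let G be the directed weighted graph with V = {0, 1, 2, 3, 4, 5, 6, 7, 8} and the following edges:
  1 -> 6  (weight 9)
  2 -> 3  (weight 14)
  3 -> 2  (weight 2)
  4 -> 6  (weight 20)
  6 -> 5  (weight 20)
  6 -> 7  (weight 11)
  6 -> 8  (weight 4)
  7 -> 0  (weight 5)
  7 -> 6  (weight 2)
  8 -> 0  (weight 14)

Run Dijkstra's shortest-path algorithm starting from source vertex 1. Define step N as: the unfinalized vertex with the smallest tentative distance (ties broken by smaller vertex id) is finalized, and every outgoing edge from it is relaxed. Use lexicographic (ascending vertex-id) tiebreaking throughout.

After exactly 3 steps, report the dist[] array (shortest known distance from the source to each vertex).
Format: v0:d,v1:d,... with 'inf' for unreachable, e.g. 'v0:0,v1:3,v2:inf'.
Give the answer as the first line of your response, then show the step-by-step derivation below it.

v0:27,v1:0,v2:inf,v3:inf,v4:inf,v5:29,v6:9,v7:20,v8:13

step 1: dist = v0:inf,v1:0,v2:inf,v3:inf,v4:inf,v5:inf,v6:9,v7:inf,v8:inf
step 2: dist = v0:inf,v1:0,v2:inf,v3:inf,v4:inf,v5:29,v6:9,v7:20,v8:13
step 3: dist = v0:27,v1:0,v2:inf,v3:inf,v4:inf,v5:29,v6:9,v7:20,v8:13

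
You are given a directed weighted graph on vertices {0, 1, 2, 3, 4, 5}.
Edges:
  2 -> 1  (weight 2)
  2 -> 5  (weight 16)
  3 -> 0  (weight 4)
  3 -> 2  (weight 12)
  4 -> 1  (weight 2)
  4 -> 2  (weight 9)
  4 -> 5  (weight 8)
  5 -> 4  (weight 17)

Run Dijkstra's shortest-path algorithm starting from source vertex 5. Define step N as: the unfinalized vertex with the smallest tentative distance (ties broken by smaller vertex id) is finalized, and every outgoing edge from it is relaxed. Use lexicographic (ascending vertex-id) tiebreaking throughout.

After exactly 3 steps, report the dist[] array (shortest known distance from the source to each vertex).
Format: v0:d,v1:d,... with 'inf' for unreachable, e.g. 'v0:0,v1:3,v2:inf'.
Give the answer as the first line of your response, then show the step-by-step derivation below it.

v0:inf,v1:19,v2:26,v3:inf,v4:17,v5:0

step 1: dist = v0:inf,v1:inf,v2:inf,v3:inf,v4:17,v5:0
step 2: dist = v0:inf,v1:19,v2:26,v3:inf,v4:17,v5:0
step 3: dist = v0:inf,v1:19,v2:26,v3:inf,v4:17,v5:0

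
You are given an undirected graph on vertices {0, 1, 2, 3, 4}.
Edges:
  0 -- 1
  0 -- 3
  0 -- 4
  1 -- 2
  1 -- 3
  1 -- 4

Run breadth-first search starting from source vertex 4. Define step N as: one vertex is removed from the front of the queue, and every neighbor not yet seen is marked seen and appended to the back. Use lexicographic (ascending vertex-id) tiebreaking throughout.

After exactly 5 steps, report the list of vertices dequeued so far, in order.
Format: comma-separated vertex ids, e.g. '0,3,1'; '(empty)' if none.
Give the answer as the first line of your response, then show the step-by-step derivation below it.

4,0,1,3,2

step 1: dequeue 4; queue=[0,1]; order=4
step 2: dequeue 0; queue=[1,3]; order=4,0
step 3: dequeue 1; queue=[3,2]; order=4,0,1
step 4: dequeue 3; queue=[2]; order=4,0,1,3
step 5: dequeue 2; queue=[(empty)]; order=4,0,1,3,2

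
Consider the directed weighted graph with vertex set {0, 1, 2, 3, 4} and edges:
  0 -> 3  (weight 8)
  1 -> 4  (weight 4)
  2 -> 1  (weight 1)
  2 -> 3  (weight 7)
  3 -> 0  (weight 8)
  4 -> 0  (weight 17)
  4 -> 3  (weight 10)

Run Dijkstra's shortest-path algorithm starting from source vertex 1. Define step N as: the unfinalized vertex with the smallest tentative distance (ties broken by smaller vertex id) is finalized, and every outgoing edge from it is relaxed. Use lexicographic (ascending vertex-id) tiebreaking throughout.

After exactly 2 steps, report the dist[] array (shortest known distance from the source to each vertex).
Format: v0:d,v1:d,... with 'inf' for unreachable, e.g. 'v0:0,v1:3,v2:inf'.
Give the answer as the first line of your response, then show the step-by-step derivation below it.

v0:21,v1:0,v2:inf,v3:14,v4:4

step 1: dist = v0:inf,v1:0,v2:inf,v3:inf,v4:4
step 2: dist = v0:21,v1:0,v2:inf,v3:14,v4:4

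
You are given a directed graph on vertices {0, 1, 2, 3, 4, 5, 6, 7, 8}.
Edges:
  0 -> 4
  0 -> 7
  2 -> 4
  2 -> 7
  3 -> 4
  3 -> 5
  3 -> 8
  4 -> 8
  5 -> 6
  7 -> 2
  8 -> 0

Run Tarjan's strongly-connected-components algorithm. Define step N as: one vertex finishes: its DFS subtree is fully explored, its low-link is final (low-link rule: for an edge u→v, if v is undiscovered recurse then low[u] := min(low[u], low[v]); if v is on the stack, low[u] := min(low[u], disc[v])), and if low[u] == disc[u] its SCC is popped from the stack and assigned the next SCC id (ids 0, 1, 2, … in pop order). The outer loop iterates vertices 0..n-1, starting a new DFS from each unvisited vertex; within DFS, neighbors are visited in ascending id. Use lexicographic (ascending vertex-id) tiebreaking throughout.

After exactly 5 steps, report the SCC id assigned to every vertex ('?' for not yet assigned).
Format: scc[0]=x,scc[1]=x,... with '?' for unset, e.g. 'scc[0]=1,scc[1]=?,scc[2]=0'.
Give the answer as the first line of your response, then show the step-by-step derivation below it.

scc[0]=0,scc[1]=?,scc[2]=0,scc[3]=?,scc[4]=0,scc[5]=?,scc[6]=?,scc[7]=0,scc[8]=0

step 1: low=(low[0]=0,low[1]=?,low[2]=?,low[3]=?,low[4]=1,low[5]=?,low[6]=?,low[7]=?,low[8]=0); scc=(scc[0]=?,scc[1]=?,scc[2]=?,scc[3]=?,scc[4]=?,scc[5]=?,scc[6]=?,scc[7]=?,scc[8]=?)
step 2: low=(low[0]=0,low[1]=?,low[2]=?,low[3]=?,low[4]=0,low[5]=?,low[6]=?,low[7]=?,low[8]=0); scc=(scc[0]=?,scc[1]=?,scc[2]=?,scc[3]=?,scc[4]=?,scc[5]=?,scc[6]=?,scc[7]=?,scc[8]=?)
step 3: low=(low[0]=0,low[1]=?,low[2]=1,low[3]=?,low[4]=0,low[5]=?,low[6]=?,low[7]=3,low[8]=0); scc=(scc[0]=?,scc[1]=?,scc[2]=?,scc[3]=?,scc[4]=?,scc[5]=?,scc[6]=?,scc[7]=?,scc[8]=?)
step 4: low=(low[0]=0,low[1]=?,low[2]=1,low[3]=?,low[4]=0,low[5]=?,low[6]=?,low[7]=1,low[8]=0); scc=(scc[0]=?,scc[1]=?,scc[2]=?,scc[3]=?,scc[4]=?,scc[5]=?,scc[6]=?,scc[7]=?,scc[8]=?)
step 5: low=(low[0]=0,low[1]=?,low[2]=1,low[3]=?,low[4]=0,low[5]=?,low[6]=?,low[7]=1,low[8]=0); scc=(scc[0]=0,scc[1]=?,scc[2]=0,scc[3]=?,scc[4]=0,scc[5]=?,scc[6]=?,scc[7]=0,scc[8]=0)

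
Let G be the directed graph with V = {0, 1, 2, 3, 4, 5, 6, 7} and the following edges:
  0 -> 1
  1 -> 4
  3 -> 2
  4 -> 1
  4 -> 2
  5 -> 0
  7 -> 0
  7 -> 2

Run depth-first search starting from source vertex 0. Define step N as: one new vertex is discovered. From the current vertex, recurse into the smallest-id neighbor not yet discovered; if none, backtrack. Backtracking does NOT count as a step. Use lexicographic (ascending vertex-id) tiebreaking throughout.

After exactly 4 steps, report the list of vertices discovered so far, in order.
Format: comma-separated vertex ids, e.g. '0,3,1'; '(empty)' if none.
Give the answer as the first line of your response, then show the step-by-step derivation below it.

0,1,4,2

step 1: discover 0; path=0; order=0
step 2: discover 1; path=0>1; order=0,1
step 3: discover 4; path=0>1>4; order=0,1,4
step 4: discover 2; path=0>1>4>2; order=0,1,4,2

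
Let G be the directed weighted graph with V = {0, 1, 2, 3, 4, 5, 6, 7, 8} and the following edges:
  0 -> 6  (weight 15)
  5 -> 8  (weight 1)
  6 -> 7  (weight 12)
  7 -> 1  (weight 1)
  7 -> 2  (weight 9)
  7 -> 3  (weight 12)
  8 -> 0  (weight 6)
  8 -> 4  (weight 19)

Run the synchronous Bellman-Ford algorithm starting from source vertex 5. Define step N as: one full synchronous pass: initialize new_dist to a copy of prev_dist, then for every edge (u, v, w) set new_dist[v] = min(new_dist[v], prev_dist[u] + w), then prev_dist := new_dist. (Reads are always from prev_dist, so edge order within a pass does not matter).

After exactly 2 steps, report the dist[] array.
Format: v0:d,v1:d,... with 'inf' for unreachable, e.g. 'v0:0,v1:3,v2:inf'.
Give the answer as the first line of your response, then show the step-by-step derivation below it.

v0:7,v1:inf,v2:inf,v3:inf,v4:20,v5:0,v6:inf,v7:inf,v8:1

step 1: dist = v0:inf,v1:inf,v2:inf,v3:inf,v4:inf,v5:0,v6:inf,v7:inf,v8:1
step 2: dist = v0:7,v1:inf,v2:inf,v3:inf,v4:20,v5:0,v6:inf,v7:inf,v8:1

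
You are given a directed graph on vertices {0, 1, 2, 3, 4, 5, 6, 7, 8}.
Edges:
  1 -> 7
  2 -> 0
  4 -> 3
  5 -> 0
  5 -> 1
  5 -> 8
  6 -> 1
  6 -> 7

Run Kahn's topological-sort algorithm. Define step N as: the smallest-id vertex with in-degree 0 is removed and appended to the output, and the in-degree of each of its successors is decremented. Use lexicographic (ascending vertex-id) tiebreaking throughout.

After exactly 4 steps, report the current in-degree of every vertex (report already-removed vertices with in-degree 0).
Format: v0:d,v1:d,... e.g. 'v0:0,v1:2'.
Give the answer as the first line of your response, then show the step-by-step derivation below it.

v0:0,v1:1,v2:0,v3:0,v4:0,v5:0,v6:0,v7:2,v8:0

step 1: output 2; order=[2]; indeg=(1,2,0,1,0,0,0,2,1)
step 2: output 4; order=[2,4]; indeg=(1,2,0,0,0,0,0,2,1)
step 3: output 3; order=[2,4,3]; indeg=(1,2,0,0,0,0,0,2,1)
step 4: output 5; order=[2,4,3,5]; indeg=(0,1,0,0,0,0,0,2,0)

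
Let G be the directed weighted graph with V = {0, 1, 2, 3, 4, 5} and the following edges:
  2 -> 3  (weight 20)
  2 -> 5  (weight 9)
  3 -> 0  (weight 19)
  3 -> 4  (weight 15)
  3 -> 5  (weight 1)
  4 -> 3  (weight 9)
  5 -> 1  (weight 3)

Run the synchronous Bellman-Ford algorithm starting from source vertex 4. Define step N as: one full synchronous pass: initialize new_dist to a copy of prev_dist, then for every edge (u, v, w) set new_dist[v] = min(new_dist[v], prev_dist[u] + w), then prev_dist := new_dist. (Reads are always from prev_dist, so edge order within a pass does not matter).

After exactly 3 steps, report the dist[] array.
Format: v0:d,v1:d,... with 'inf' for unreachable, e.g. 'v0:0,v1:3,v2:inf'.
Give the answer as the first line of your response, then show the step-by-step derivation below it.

v0:28,v1:13,v2:inf,v3:9,v4:0,v5:10

step 1: dist = v0:inf,v1:inf,v2:inf,v3:9,v4:0,v5:inf
step 2: dist = v0:28,v1:inf,v2:inf,v3:9,v4:0,v5:10
step 3: dist = v0:28,v1:13,v2:inf,v3:9,v4:0,v5:10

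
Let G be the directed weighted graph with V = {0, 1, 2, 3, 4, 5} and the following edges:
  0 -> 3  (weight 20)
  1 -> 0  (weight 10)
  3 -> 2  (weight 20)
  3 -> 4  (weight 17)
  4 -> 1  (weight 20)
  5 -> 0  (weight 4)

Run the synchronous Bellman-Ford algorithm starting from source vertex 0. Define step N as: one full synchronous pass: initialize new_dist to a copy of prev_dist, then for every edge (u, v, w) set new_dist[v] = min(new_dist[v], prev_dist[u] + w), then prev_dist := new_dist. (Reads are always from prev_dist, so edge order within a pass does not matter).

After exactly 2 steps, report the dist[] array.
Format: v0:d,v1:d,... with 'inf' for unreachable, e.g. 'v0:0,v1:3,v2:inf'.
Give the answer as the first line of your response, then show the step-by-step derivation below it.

v0:0,v1:inf,v2:40,v3:20,v4:37,v5:inf

step 1: dist = v0:0,v1:inf,v2:inf,v3:20,v4:inf,v5:inf
step 2: dist = v0:0,v1:inf,v2:40,v3:20,v4:37,v5:inf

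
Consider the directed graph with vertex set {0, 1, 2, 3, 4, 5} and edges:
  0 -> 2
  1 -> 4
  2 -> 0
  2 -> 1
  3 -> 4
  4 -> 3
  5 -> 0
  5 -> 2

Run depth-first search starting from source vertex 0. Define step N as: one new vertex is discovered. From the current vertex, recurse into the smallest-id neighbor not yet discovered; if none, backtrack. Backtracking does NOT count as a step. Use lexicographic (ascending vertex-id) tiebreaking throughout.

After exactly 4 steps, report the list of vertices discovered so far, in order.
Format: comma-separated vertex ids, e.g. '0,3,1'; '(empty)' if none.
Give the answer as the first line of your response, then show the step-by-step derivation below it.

0,2,1,4

step 1: discover 0; path=0; order=0
step 2: discover 2; path=0>2; order=0,2
step 3: discover 1; path=0>2>1; order=0,2,1
step 4: discover 4; path=0>2>1>4; order=0,2,1,4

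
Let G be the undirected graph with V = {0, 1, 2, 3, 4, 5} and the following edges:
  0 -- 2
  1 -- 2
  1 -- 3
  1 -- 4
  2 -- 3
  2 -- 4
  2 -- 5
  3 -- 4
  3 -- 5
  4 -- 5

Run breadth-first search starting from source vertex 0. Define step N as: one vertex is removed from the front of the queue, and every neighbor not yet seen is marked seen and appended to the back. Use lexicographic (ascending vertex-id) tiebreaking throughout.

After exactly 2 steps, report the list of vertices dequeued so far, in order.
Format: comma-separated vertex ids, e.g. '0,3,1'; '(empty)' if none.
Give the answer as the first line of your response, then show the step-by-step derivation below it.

0,2

step 1: dequeue 0; queue=[2]; order=0
step 2: dequeue 2; queue=[1,3,4,5]; order=0,2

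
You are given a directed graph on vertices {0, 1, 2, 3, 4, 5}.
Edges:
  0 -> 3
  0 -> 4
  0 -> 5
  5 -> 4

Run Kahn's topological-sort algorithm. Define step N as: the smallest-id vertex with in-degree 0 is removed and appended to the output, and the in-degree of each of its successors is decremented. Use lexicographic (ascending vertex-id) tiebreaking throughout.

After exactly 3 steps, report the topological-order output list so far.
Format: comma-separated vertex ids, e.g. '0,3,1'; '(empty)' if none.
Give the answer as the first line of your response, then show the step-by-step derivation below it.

0,1,2

step 1: output 0; order=[0]; indeg=(0,0,0,0,1,0)
step 2: output 1; order=[0,1]; indeg=(0,0,0,0,1,0)
step 3: output 2; order=[0,1,2]; indeg=(0,0,0,0,1,0)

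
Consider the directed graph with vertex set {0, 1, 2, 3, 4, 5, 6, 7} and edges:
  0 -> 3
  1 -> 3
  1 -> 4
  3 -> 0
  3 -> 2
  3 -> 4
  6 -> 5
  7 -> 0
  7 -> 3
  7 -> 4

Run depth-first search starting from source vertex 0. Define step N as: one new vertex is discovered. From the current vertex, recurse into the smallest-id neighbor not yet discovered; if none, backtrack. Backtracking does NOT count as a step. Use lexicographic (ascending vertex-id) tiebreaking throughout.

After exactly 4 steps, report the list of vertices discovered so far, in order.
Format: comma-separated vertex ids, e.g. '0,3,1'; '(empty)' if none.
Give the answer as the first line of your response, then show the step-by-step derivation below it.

0,3,2,4

step 1: discover 0; path=0; order=0
step 2: discover 3; path=0>3; order=0,3
step 3: discover 2; path=0>3>2; order=0,3,2
step 4: discover 4; path=0>3>4; order=0,3,2,4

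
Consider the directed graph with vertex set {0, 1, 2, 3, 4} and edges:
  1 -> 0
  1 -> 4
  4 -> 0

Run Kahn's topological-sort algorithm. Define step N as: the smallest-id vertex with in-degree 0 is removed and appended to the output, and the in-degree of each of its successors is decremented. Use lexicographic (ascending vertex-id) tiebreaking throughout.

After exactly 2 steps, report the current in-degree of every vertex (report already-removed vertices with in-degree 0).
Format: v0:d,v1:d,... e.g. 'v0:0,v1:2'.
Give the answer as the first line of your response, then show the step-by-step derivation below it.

v0:1,v1:0,v2:0,v3:0,v4:0

step 1: output 1; order=[1]; indeg=(1,0,0,0,0)
step 2: output 2; order=[1,2]; indeg=(1,0,0,0,0)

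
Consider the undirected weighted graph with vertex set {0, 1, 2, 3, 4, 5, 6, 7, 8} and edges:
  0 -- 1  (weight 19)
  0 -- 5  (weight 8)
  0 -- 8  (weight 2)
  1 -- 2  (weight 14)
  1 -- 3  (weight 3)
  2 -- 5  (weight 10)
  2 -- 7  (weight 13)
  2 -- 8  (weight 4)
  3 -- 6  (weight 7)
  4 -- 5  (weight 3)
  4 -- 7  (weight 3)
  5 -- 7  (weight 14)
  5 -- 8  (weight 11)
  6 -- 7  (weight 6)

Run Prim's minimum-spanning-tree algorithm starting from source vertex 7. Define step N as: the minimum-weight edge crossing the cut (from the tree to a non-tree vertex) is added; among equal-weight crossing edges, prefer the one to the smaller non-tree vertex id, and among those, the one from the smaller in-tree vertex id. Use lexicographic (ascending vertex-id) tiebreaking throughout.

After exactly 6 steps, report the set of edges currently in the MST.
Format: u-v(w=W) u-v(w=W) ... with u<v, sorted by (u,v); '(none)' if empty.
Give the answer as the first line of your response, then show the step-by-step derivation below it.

0-5(w=8) 1-3(w=3) 3-6(w=7) 4-5(w=3) 4-7(w=3) 6-7(w=6)

step 1: add edge 4-7 (w=3); MST = {4-7(w=3)}
step 2: add edge 4-5 (w=3); MST = {4-5(w=3) 4-7(w=3)}
step 3: add edge 6-7 (w=6); MST = {4-5(w=3) 4-7(w=3) 6-7(w=6)}
step 4: add edge 3-6 (w=7); MST = {3-6(w=7) 4-5(w=3) 4-7(w=3) 6-7(w=6)}
step 5: add edge 1-3 (w=3); MST = {1-3(w=3) 3-6(w=7) 4-5(w=3) 4-7(w=3) 6-7(w=6)}
step 6: add edge 0-5 (w=8); MST = {0-5(w=8) 1-3(w=3) 3-6(w=7) 4-5(w=3) 4-7(w=3) 6-7(w=6)}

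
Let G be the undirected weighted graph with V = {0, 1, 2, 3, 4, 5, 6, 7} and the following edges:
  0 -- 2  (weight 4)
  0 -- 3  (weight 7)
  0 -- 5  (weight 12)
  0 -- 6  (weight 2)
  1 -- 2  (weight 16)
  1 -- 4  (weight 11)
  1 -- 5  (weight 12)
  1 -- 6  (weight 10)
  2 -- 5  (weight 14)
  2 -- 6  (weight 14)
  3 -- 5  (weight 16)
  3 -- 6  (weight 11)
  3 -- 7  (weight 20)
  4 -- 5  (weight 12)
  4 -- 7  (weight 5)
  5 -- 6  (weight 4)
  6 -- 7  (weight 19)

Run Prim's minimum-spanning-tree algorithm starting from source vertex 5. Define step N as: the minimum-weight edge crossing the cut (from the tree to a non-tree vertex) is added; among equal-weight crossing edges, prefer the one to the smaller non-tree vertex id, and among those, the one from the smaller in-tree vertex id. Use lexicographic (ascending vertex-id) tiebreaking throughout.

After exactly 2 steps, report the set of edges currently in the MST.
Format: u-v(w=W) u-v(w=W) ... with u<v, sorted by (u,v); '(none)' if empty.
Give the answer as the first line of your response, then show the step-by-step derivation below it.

0-6(w=2) 5-6(w=4)

step 1: add edge 5-6 (w=4); MST = {5-6(w=4)}
step 2: add edge 0-6 (w=2); MST = {0-6(w=2) 5-6(w=4)}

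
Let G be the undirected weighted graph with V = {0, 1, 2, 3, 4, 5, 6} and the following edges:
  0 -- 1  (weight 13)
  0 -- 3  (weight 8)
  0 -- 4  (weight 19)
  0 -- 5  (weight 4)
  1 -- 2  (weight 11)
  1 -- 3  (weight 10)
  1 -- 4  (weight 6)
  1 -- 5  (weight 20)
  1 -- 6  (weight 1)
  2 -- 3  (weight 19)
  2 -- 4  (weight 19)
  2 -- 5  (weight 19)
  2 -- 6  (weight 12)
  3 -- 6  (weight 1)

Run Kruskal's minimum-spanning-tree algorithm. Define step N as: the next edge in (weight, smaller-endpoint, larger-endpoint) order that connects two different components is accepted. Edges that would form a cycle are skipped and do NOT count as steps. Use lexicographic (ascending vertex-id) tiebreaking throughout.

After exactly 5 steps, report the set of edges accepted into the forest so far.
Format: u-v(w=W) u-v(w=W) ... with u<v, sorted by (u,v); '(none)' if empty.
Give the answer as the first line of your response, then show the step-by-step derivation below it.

0-3(w=8) 0-5(w=4) 1-4(w=6) 1-6(w=1) 3-6(w=1)

step 1: add edge 1-6 (w=1); MST = {1-6(w=1)}
step 2: add edge 3-6 (w=1); MST = {1-6(w=1) 3-6(w=1)}
step 3: add edge 0-5 (w=4); MST = {0-5(w=4) 1-6(w=1) 3-6(w=1)}
step 4: add edge 1-4 (w=6); MST = {0-5(w=4) 1-4(w=6) 1-6(w=1) 3-6(w=1)}
step 5: add edge 0-3 (w=8); MST = {0-3(w=8) 0-5(w=4) 1-4(w=6) 1-6(w=1) 3-6(w=1)}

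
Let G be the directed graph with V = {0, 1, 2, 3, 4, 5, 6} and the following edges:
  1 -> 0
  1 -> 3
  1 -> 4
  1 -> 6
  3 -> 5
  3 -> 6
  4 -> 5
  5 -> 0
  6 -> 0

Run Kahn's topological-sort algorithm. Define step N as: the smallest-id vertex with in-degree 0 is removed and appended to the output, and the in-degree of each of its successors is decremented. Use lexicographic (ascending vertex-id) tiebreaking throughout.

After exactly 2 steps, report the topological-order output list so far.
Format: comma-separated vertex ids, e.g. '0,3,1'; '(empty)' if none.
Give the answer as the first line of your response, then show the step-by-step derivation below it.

1,2

step 1: output 1; order=[1]; indeg=(2,0,0,0,0,2,1)
step 2: output 2; order=[1,2]; indeg=(2,0,0,0,0,2,1)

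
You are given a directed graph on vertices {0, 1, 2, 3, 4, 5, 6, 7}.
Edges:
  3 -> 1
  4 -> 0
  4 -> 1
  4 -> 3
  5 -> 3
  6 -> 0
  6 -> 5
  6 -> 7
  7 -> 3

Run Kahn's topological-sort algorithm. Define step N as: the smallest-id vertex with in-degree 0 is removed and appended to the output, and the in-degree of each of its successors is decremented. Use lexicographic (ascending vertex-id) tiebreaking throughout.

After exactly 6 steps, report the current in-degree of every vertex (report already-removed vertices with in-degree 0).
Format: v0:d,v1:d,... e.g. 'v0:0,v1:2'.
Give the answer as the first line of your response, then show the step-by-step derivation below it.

v0:0,v1:1,v2:0,v3:0,v4:0,v5:0,v6:0,v7:0

step 1: output 2; order=[2]; indeg=(2,2,0,3,0,1,0,1)
step 2: output 4; order=[2,4]; indeg=(1,1,0,2,0,1,0,1)
step 3: output 6; order=[2,4,6]; indeg=(0,1,0,2,0,0,0,0)
step 4: output 0; order=[2,4,6,0]; indeg=(0,1,0,2,0,0,0,0)
step 5: output 5; order=[2,4,6,0,5]; indeg=(0,1,0,1,0,0,0,0)
step 6: output 7; order=[2,4,6,0,5,7]; indeg=(0,1,0,0,0,0,0,0)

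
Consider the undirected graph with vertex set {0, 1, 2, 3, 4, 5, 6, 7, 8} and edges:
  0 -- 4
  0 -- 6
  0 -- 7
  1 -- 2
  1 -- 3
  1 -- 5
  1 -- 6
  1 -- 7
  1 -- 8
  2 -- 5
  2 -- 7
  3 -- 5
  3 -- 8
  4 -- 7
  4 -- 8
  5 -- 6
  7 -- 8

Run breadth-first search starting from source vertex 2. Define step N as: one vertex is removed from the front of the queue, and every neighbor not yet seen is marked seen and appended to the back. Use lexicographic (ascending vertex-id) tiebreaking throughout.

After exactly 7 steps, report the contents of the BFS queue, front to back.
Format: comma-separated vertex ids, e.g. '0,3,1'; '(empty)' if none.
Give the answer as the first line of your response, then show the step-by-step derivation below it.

0,4

step 1: dequeue 2; queue=[1,5,7]; order=2
step 2: dequeue 1; queue=[5,7,3,6,8]; order=2,1
step 3: dequeue 5; queue=[7,3,6,8]; order=2,1,5
step 4: dequeue 7; queue=[3,6,8,0,4]; order=2,1,5,7
step 5: dequeue 3; queue=[6,8,0,4]; order=2,1,5,7,3
step 6: dequeue 6; queue=[8,0,4]; order=2,1,5,7,3,6
step 7: dequeue 8; queue=[0,4]; order=2,1,5,7,3,6,8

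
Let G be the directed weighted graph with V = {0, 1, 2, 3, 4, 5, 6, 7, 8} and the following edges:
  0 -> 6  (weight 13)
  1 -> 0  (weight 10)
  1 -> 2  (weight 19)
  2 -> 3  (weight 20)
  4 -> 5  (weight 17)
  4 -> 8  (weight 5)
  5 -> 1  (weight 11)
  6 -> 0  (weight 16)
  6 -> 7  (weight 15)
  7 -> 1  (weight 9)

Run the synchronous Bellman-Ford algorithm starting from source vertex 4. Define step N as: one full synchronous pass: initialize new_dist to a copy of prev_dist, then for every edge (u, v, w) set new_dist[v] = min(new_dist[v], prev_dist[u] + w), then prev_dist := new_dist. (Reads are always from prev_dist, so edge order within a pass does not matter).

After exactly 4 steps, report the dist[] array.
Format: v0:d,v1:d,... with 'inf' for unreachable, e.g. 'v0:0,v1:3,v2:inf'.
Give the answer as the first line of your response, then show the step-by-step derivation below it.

v0:38,v1:28,v2:47,v3:67,v4:0,v5:17,v6:51,v7:inf,v8:5

step 1: dist = v0:inf,v1:inf,v2:inf,v3:inf,v4:0,v5:17,v6:inf,v7:inf,v8:5
step 2: dist = v0:inf,v1:28,v2:inf,v3:inf,v4:0,v5:17,v6:inf,v7:inf,v8:5
step 3: dist = v0:38,v1:28,v2:47,v3:inf,v4:0,v5:17,v6:inf,v7:inf,v8:5
step 4: dist = v0:38,v1:28,v2:47,v3:67,v4:0,v5:17,v6:51,v7:inf,v8:5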